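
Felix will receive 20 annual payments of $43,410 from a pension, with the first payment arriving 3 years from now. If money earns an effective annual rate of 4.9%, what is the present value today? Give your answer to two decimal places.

$495,820.28

PV at t=2 (ordinary 20-year annuity): 43410 × a(20|0.049) = 43410 × 12.568559 = 545,601.1340
PV₀ = 545,601.1340 / (1+0.049)^2 = 545,601.1340 / 1.100401 = 495,820.2819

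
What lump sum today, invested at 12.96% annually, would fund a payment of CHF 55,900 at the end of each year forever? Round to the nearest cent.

CHF 431,327.16

PV = PMT / i = 55900 / 0.1296 = 431,327.1605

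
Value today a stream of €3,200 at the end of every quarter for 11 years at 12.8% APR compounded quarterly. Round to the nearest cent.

€74,991.17

i = 0.128/4 = 0.032 per quarter; n = 11·4 = 44.
PV = 3200 × [1 − (1+0.032)^(−44)] / 0.032 = 3200 × 23.434742 = 74,991.1732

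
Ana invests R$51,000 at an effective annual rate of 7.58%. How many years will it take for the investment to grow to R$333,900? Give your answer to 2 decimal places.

(1+i)^n = 333900/51000 = 6.54706, so n = ln 6.54706 / ln 1.0758 = 25.7172 years

25.72 years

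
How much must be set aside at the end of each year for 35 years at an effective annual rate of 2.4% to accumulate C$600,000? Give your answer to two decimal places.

FV-annuity factor = 53.895776; PMT = 600000 / 53.895776 = 11,132.5979

C$11,132.60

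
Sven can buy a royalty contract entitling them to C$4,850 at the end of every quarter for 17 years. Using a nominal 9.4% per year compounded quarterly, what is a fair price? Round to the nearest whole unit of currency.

i = 0.094/4 = 0.0235 per quarter; n = 17·4 = 68.
PV = 4850 × [1 − (1+0.0235)^(−68)] / 0.0235 = 4850 × 33.784020 = 163,852.4991

C$163,852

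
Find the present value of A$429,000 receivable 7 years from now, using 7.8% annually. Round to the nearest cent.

PV = 429,000 / (1 + 0.078)^7 = 429,000 / 1.691731 = 253,586.4046

A$253,586.40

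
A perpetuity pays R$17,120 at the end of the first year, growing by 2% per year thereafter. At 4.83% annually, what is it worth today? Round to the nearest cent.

PV = D₁/(r − g) = 17120/(0.0483 − 0.02) = 604,946.9965

R$604,947.00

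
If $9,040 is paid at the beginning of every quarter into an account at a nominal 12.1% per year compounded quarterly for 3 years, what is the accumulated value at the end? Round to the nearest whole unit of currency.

$132,365

Periodic rate i = 0.121/4 = 0.03025; n = 3 × 4 = 12 periods.
FV = PMT · [(1+i)^n − 1] / i × (1+i) = 9040 · 14.642122 = 132,364.7829
(annuity-due: payments at period start, so ×(1+i).)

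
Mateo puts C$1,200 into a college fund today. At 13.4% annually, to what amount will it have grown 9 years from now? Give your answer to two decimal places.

FV = PV·(1+i)^n = 1,200 × 3.101112 = 3,721.3347

C$3,721.33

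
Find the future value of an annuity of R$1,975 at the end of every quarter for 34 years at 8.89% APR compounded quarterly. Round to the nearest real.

R$1,677,373

With 4 periods per year: i = 0.022225, n = 136.
FV = 1975 × [(1+0.022225)^136 − 1] / 0.022225 = 1975 × 849.303019 = 1,677,373.4624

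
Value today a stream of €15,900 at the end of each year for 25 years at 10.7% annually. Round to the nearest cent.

€136,894.44

PV = PMT · [1 − (1+i)^(−n)] / i = 15900 · 8.609713 = 136,894.4404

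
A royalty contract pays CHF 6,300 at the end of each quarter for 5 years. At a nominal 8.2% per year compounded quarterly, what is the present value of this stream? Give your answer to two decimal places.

CHF 102,518.70

i = 0.082/4 = 0.0205 per quarter; n = 5·4 = 20.
PV = PMT · [1 − (1+i)^(−n)] / i = 6300 · 16.272809 = 102,518.6977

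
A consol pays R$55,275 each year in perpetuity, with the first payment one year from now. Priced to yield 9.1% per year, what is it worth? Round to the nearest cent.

R$607,417.58

PV = C/r = 55275/0.091 = 607,417.5824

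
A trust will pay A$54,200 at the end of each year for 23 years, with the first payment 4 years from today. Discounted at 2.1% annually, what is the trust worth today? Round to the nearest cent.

PV at t=3 (ordinary 23-year annuity): 54200 × a(23|0.021) = 54200 × 18.094134 = 980,702.0569
PV₀ = 980,702.0569 / (1+0.021)^3 = 980,702.0569 / 1.064332 = 921,424.7213

A$921,424.72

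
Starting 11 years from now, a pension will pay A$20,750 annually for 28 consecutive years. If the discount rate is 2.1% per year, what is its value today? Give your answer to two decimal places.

PV at t=10 (ordinary 28-year annuity): 20750 × a(28|0.021) = 20750 × 21.008125 = 435,918.6004
Discount back 10 years: 435,918.6004 × (1+0.021)^(−10) = 435,918.6004 × 0.812349 = 354,117.9812

A$354,117.98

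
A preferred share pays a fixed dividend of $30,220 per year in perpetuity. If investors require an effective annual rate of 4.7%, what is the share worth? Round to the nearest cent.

PV = PMT / i = 30220 / 0.047 = 642,978.7234

$642,978.72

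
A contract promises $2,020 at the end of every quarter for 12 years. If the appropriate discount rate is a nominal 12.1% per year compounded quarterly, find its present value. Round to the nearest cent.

$50,804.10

Periodic rate i = 0.121/4 = 0.03025; n = 12 × 4 = 48 periods.
PV = PMT · [1 − (1+i)^(−n)] / i = 2020 · 25.150542 = 50,804.0954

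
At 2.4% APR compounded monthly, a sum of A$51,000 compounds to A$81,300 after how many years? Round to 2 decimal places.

19.45 years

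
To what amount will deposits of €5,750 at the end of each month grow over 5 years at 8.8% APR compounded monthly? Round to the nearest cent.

€431,419.65

Periodic rate i = 0.088/12 = 0.00733333; n = 5 × 12 = 60 periods.
FV = PMT · [(1+i)^n − 1] / i = 5750 · 75.029504 = 431,419.6491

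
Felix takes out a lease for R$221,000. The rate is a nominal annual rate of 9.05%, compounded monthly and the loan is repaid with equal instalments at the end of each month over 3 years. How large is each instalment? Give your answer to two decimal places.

R$7,032.88

Periodic rate i = 0.0905/12 = 0.00754167; n = 3 × 12 = 36 periods.
PMT = 221000 / ( [1 − (1+0.00754167)^(−36)] / 0.00754167 ) = 221000 / 31.423805 = 7,032.8849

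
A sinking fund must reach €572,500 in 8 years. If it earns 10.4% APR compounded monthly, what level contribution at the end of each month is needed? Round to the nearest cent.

With 12 periods per year: i = 0.00866667, n = 96.
PMT = 572500 / ( [(1+0.00866667)^96 − 1] / 0.00866667 ) = 572500 / 148.810101 = 3,847.1851

€3,847.19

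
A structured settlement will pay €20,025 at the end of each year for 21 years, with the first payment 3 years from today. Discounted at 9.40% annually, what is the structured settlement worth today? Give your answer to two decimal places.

€151,015.64

PV at t=2 (ordinary 21-year annuity): 20025 × a(21|0.094) = 20025 × 9.025766 = 180,740.9584
Discount back 2 years: 180,740.9584 × (1+0.094)^(−2) = 180,740.9584 × 0.835536 = 151,015.6433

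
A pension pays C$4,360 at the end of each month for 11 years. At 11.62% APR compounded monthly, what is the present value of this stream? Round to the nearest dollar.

i = 0.1162/12 = 0.00968333 per month; n = 11·12 = 132.
PV = 4360 × [1 − (1+0.00968333)^(−132)] / 0.00968333 = 4360 × 74.328102 = 324,070.5240

C$324,071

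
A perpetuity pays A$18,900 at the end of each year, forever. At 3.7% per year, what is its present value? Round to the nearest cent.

PV = PMT / i = 18900 / 0.037 = 510,810.8108

A$510,810.81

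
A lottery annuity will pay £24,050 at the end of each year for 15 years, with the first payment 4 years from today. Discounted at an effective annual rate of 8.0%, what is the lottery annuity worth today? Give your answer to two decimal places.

Value one period before first payment (t=3): 24050 × [1 − (1+0.08)^(−15)] / 0.08 = 24050 × 8.559479 = 205,855.4624
PV₀ = 205,855.4624 / (1+0.08)^3 = 205,855.4624 / 1.259712 = 163,414.7031

£163,414.70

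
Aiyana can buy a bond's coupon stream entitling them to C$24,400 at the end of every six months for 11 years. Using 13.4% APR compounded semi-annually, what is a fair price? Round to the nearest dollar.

C$276,742

With 2 periods per year: i = 0.067, n = 22.
Annuity factor a(22|0.067) = 11.341869; PV = 24400 × 11.341869 = 276,741.5915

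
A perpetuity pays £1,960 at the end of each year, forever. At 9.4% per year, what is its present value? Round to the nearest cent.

PV = PMT / i = 1960 / 0.094 = 20,851.0638

£20,851.06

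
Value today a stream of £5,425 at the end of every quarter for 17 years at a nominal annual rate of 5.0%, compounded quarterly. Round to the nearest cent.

£247,522.02

i = 0.05/4 = 0.0125 per quarter; n = 17·4 = 68.
Annuity factor a(68|0.0125) = 45.626178; PV = 5425 × 45.626178 = 247,522.0178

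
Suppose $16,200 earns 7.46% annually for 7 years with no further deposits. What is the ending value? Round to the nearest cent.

FV = PV·(1+i)^n = 16,200 × 1.654733 = 26,806.6700

$26,806.67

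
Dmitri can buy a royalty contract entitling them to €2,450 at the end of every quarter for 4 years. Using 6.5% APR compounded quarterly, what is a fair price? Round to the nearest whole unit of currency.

i = 0.065/4 = 0.01625 per quarter; n = 4·4 = 16.
PV = 2450 × [1 − (1+0.01625)^(−16)] / 0.01625 = 2450 × 13.989866 = 34,275.1708

€34,275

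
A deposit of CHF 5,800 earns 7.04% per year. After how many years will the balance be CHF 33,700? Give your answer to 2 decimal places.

25.86 years

n = ln(33700/5800) / ln(1+0.0704) = ln(5.81034) / 0.068032 = 25.8647 years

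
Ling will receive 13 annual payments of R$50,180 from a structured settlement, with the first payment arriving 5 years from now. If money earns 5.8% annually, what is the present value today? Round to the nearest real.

PV at t=4 (ordinary 13-year annuity): 50180 × a(13|0.058) = 50180 × 8.957031 = 449,463.8385
Discount back 4 years: 449,463.8385 × (1+0.058)^(−4) = 449,463.8385 × 0.798100 = 358,717.1047

R$358,717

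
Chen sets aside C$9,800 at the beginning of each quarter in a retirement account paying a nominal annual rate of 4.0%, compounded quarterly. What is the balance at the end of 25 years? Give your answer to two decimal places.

C$1,687,424.73

i = 0.04/4 = 0.01 per quarter; n = 25·4 = 100.
FV = 9800 × [(1+0.01)^100 − 1] / 0.01 × (1+i) = 9800 × 172.186197 = 1,687,424.7284
(Beginning-of-period payments → annuity-due factor ×(1+i).)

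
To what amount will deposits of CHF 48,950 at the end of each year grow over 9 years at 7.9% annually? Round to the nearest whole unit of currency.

CHF 608,720

Accumulation factor s(9|0.079) = 12.435542; FV = 48950 × 12.435542 = 608,719.7820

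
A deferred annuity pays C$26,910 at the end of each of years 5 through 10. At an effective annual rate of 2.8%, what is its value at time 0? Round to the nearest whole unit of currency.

Value one period before first payment (t=4): 26910 × [1 − (1+0.028)^(−6)] / 0.028 = 26910 × 5.453285 = 146,747.9089
Discount back 4 years: 146,747.9089 × (1+0.028)^(−4) = 146,747.9089 × 0.895422 = 131,401.2398

C$131,401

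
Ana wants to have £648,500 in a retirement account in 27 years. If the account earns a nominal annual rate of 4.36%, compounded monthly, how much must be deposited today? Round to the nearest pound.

£200,256

With 12 periods per year: i = 0.00363333, n = 324.
Discount factor = (1+0.00363333)^(−324) = 0.308798; PV = 648,500 × 0.308798 = 200,255.7736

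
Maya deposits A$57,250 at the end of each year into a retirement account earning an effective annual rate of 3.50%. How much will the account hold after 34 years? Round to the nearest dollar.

Accumulation factor s(34|0.035) = 63.453152; FV = 57250 × 63.453152 = 3,632,692.9752

A$3,632,693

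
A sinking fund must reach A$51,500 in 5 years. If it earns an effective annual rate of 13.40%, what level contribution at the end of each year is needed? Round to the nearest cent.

A$7,884.37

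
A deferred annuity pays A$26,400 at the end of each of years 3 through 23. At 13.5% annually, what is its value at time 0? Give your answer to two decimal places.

PV at t=2 (ordinary 21-year annuity): 26400 × a(21|0.135) = 26400 × 6.888902 = 181,867.0175
PV₀ = 181,867.0175 / (1+0.135)^2 = 181,867.0175 / 1.288225 = 141,176.4385

A$141,176.44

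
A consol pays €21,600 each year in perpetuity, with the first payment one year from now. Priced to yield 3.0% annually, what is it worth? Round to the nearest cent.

PV = C/r = 21600/0.03 = 720,000.0000

€720,000.00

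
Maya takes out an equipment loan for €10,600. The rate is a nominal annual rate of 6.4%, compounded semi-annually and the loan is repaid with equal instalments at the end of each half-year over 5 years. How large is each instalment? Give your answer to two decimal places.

€1,255.36

i = 0.064/2 = 0.032 per half-year; n = 5·2 = 10.
PMT = 10600 / ( [1 − (1+0.032)^(−10)] / 0.032 ) = 10600 / 8.443794 = 1,255.3599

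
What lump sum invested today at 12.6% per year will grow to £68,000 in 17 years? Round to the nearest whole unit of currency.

£9,044

Discount factor = (1+0.126)^(−17) = 0.132999; PV = 68,000 × 0.132999 = 9,043.9109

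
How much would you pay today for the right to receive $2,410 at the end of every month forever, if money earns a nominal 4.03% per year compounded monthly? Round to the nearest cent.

$717,617.87

Periodic rate i = 0.0403/12 = 0.00335833.
PV = PMT / i = 2410 / 0.00335833 = 717,617.8660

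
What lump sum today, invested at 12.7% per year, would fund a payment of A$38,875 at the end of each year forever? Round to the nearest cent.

A$306,102.36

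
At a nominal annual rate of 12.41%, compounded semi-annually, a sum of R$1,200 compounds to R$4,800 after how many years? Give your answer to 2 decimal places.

11.51 years

Periodic rate i = 0.1241/2 = 0.06205.
(1+i)^n = 4800/1200 = 4.00000, so n = ln 4.00000 / ln 1.06205 = 23.0278 half-years
= 23.0278/2 years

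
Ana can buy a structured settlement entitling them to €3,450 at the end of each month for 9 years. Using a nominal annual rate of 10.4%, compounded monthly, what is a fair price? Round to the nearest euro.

€241,323

i = 0.104/12 = 0.00866667 per month; n = 9·12 = 108.
Annuity factor a(108|0.00866667) = 69.948661; PV = 3450 × 69.948661 = 241,322.8792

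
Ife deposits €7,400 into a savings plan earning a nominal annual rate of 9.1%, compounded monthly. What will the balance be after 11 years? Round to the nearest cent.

Periodic rate i = 0.091/12 = 0.00758333; n = 11 × 12 = 132 periods.
FV = 7,400 × (1 + 0.00758333)^132 = 20,059.5153

€20,059.52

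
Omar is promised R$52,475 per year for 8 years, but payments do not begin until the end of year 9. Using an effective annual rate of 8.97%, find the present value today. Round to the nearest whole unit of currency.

Value one period before first payment (t=8): 52475 × [1 − (1+0.0897)^(−8)] / 0.0897 = 52475 × 5.540996 = 290,763.7549
PV₀ = 290,763.7549 / (1+0.0897)^8 = 290,763.7549 / 1.988180 = 146,246.2240

R$146,246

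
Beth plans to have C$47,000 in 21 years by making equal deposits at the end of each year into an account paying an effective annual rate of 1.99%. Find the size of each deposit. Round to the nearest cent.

C$1,824.80

PMT = 47000 / ( [(1+0.0199)^21 − 1] / 0.0199 ) = 47000 / 25.756227 = 1,824.8015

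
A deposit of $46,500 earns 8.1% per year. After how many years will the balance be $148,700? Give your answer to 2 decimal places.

(1+i)^n = 148700/46500 = 3.19785, so n = ln 3.19785 / ln 1.081 = 14.9253 years

14.93 years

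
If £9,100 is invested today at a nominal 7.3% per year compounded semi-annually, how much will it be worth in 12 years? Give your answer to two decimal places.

i = 0.073/2 = 0.0365 per half-year; n = 12·2 = 24.
FV = 9,100 × (1 + 0.0365)^24 = 21,513.1867

£21,513.19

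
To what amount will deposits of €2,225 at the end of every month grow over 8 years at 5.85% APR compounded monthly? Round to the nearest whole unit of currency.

Periodic rate i = 0.0585/12 = 0.004875; n = 8 × 12 = 96 periods.
FV = 2225 × [(1+0.004875)^96 − 1] / 0.004875 = 2225 × 122.047751 = 271,556.2461

€271,556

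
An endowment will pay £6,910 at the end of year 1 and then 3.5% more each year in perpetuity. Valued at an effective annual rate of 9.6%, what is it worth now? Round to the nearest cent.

£113,278.69

PV = D₁/(r − g) = 6910/(0.096 − 0.035) = 113,278.6885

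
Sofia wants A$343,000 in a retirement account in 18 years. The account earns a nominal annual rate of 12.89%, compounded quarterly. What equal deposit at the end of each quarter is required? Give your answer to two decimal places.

A$1,254.34

With 4 periods per year: i = 0.032225, n = 72.
FV-annuity factor = 273.450421; PMT = 343000 / 273.450421 = 1,254.3407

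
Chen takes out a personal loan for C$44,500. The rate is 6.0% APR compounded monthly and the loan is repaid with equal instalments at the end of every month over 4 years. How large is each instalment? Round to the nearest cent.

Periodic rate i = 0.06/12 = 0.005; n = 4 × 12 = 48 periods.
Annuity-PV factor = 42.580318; PMT = 44500 / 42.580318 = 1,045.0838

C$1,045.08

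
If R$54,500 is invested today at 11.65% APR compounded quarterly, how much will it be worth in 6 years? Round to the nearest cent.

i = 0.1165/4 = 0.029125 per quarter; n = 6·4 = 24.
FV = PV·(1+i)^n = 54,500 × 1.991751 = 108,550.4390

R$108,550.44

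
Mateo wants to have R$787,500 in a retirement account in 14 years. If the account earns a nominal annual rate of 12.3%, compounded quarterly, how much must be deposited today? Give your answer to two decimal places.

R$144,431.97

i = 0.123/4 = 0.03075 per quarter; n = 14·4 = 56.
PV = FV·(1+i)^(−n) = 787,500 × 0.183406 = 144,431.9677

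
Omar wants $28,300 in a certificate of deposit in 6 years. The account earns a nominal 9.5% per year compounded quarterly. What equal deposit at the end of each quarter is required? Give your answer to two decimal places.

$888.44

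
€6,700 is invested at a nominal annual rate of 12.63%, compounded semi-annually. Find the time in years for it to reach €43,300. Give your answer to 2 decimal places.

Periodic rate i = 0.1263/2 = 0.06315.
(1+i)^n = 43300/6700 = 6.46269, so n = ln 6.46269 / ln 1.06315 = 30.4729 half-years
= 30.4729/2 years

15.24 years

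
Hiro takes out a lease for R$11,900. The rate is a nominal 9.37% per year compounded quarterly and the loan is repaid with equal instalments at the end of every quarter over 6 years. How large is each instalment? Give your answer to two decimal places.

R$653.84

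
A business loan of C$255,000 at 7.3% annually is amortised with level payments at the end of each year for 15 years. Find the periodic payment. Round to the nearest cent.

C$28,530.46

Annuity-PV factor = 8.937815; PMT = 255000 / 8.937815 = 28,530.4627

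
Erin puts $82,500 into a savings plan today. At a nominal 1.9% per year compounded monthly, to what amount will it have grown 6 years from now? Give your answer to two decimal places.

Periodic rate i = 0.019/12 = 0.00158333; n = 6 × 12 = 72 periods.
FV = 82,500 × (1 + 0.00158333)^72 = 92,453.7148

$92,453.71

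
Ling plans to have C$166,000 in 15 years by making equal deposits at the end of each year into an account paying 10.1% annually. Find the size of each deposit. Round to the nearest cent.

PMT = 166000 / ( [(1+0.101)^15 − 1] / 0.101 ) = 166000 / 32.025491 = 5,183.3710

C$5,183.37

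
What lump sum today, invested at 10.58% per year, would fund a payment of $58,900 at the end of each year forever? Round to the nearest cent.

PV = C/r = 58900/0.1058 = 556,710.7750

$556,710.78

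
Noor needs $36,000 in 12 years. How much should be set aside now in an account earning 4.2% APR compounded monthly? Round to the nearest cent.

$21,767.08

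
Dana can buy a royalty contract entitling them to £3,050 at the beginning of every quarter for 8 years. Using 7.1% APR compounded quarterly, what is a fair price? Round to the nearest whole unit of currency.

£75,288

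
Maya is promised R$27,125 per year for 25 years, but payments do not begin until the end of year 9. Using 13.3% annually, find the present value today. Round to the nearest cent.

R$71,795.94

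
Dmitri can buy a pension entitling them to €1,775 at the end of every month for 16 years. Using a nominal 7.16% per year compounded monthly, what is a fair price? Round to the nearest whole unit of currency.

With 12 periods per year: i = 0.00596667, n = 192.
PV = PMT · [1 − (1+i)^(−n)] / i = 1775 · 114.114381 = 202,553.0268

€202,553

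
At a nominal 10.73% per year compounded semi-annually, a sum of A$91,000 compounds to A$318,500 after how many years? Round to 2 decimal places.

11.99 years

Periodic rate i = 0.1073/2 = 0.05365.
n = ln(318500/91000) / ln(1+0.05365) = ln(3.50000) / 0.052260 = 23.9716 half-years
= 23.9716/2 years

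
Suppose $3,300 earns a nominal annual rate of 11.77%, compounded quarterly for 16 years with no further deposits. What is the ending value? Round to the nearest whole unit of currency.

$21,114

With 4 periods per year: i = 0.029425, n = 64.
FV = PV·(1+i)^n = 3,300 × 6.398254 = 21,114.2397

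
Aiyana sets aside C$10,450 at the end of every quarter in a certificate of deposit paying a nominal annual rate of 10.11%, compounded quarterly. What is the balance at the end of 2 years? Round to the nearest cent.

With 4 periods per year: i = 0.025275, n = 8.
FV = PMT · [(1+i)^n − 1] / i = 10450 · 8.744628 = 91,381.3586

C$91,381.36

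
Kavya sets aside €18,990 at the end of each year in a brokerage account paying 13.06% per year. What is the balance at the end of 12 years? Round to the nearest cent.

FV = 18990 × [(1+0.1306)^12 − 1] / 0.1306 = 18990 × 25.744426 = 488,886.6589

€488,886.66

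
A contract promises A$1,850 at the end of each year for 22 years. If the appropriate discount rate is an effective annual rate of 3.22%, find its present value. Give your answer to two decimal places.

PV = PMT · [1 − (1+i)^(−n)] / i = 1850 · 15.591278 = 28,843.8645

A$28,843.86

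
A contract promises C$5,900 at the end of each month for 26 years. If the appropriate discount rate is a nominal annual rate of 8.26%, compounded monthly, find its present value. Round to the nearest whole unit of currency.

Periodic rate i = 0.0826/12 = 0.00688333; n = 26 × 12 = 312 periods.
PV = PMT · [1 − (1+i)^(−n)] / i = 5900 · 128.189880 = 756,320.2933

C$756,320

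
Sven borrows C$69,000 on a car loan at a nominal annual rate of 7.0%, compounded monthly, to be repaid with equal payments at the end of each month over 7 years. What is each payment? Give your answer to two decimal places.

C$1,041.39

With 12 periods per year: i = 0.00583333, n = 84.
PMT = 69000 / ( [1 − (1+0.00583333)^(−84)] / 0.00583333 ) = 69000 / 66.257285 = 1,041.3949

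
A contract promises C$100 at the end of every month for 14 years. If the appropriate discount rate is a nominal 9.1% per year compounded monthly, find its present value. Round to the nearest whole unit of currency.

C$9,481

Periodic rate i = 0.091/12 = 0.00758333; n = 14 × 12 = 168 periods.
PV = 100 × [1 − (1+0.00758333)^(−168)] / 0.00758333 = 100 × 94.805519 = 9,480.5519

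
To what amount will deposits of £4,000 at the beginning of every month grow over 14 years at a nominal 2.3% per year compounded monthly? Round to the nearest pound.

Periodic rate i = 0.023/12 = 0.00191667; n = 14 × 12 = 168 periods.
FV = PMT · [(1+i)^n − 1] / i × (1+i) = 4000 · 198.358368 = 793,433.4738
(annuity-due: payments at period start, so ×(1+i).)

£793,433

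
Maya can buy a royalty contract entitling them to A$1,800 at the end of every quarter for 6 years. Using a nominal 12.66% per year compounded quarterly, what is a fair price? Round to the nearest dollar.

i = 0.1266/4 = 0.03165 per quarter; n = 6·4 = 24.
PV = 1800 × [1 − (1+0.03165)^(−24)] / 0.03165 = 1800 × 16.638418 = 29,949.1520

A$29,949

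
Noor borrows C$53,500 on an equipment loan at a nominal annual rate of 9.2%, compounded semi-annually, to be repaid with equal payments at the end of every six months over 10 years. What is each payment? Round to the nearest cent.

C$4,148.59

With 2 periods per year: i = 0.046, n = 20.
PMT = 53500 / ( [1 − (1+0.046)^(−20)] / 0.046 ) = 53500 / 12.895950 = 4,148.5892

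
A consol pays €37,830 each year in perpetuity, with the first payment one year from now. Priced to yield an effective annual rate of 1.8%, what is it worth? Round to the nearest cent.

€2,101,666.67

PV = PMT / i = 37830 / 0.018 = 2,101,666.6667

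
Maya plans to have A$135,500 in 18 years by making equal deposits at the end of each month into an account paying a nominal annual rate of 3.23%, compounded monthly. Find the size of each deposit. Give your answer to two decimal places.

A$463.35

i = 0.0323/12 = 0.00269167 per month; n = 18·12 = 216.
FV-annuity factor = 292.437478; PMT = 135500 / 292.437478 = 463.3469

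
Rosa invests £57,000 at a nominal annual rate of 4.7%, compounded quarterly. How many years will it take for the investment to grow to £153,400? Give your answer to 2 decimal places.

Periodic rate i = 0.047/4 = 0.01175.
n = ln(153400/57000) / ln(1+0.01175) = ln(2.69123) / 0.011682 = 84.7492 quarters
= 84.7492/4 years

21.19 years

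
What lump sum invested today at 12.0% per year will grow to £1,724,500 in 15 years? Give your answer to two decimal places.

£315,059.70

PV = FV·(1+i)^(−n) = 1,724,500 × 0.182696 = 315,059.7026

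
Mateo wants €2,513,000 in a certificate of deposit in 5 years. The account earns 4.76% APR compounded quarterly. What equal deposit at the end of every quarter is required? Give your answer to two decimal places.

Periodic rate i = 0.0476/4 = 0.0119; n = 5 × 4 = 20 periods.
FV-annuity factor = 22.430920; PMT = 2.513e+06 / 22.430920 = 112,032.8528

€112,032.85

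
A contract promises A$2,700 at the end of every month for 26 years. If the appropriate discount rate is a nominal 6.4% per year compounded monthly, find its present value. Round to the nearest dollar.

A$409,952

With 12 periods per year: i = 0.00533333, n = 312.
PV = PMT · [1 − (1+i)^(−n)] / i = 2700 · 151.833907 = 409,951.5486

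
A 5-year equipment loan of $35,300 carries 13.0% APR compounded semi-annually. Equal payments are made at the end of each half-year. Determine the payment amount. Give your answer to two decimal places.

$4,910.40

i = 0.13/2 = 0.065 per half-year; n = 5·2 = 10.
PMT = 35300 / ( [1 − (1+0.065)^(−10)] / 0.065 ) = 35300 / 7.188830 = 4,910.3956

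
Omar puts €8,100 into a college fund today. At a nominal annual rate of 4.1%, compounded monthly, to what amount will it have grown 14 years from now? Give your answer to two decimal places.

i = 0.041/12 = 0.00341667 per month; n = 14·12 = 168.
FV = PV·(1+i)^n = 8,100 × 1.773618 = 14,366.3075

€14,366.31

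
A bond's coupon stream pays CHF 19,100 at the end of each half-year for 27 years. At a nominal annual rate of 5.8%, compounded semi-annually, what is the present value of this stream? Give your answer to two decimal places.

CHF 517,949.51

Periodic rate i = 0.058/2 = 0.029; n = 27 × 2 = 54 periods.
PV = PMT · [1 − (1+i)^(−n)] / i = 19100 · 27.117775 = 517,949.5091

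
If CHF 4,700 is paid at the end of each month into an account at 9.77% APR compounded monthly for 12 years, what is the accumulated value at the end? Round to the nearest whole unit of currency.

With 12 periods per year: i = 0.00814167, n = 144.
Accumulation factor s(144|0.00814167) = 271.988514; FV = 4700 × 271.988514 = 1,278,346.0163

CHF 1,278,346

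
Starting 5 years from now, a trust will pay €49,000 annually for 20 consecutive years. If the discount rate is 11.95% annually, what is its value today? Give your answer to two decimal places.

€233,749.38

Value one period before first payment (t=4): 49000 × [1 − (1+0.1195)^(−20)] / 0.1195 = 49000 × 7.492915 = 367,152.8118
PV₀ = 367,152.8118 / (1+0.1195)^4 = 367,152.8118 / 1.570711 = 233,749.3796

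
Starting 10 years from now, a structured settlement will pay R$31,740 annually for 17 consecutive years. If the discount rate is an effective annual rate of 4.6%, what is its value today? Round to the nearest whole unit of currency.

Value one period before first payment (t=9): 31740 × [1 − (1+0.046)^(−17)] / 0.046 = 31740 × 11.618594 = 368,774.1746
Discount back 9 years: 368,774.1746 × (1+0.046)^(−9) = 368,774.1746 × 0.667137 = 246,022.7898

R$246,023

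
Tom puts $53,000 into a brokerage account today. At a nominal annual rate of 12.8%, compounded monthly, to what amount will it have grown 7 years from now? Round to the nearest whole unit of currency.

$129,224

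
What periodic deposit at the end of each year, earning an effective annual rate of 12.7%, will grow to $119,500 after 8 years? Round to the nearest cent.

FV-annuity factor = 12.618138; PMT = 119500 / 12.618138 = 9,470.4939

$9,470.49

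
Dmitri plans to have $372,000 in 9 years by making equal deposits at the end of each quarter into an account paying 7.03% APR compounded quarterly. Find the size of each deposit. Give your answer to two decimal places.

With 4 periods per year: i = 0.017575, n = 36.
PMT = 372000 / ( [(1+0.017575)^36 − 1] / 0.017575 ) = 372000 / 49.636924 = 7,494.4208

$7,494.42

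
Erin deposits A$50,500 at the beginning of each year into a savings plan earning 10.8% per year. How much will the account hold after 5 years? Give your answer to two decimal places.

A$347,086.84

FV = PMT · [(1+i)^n − 1] / i × (1+i) = 50500 · 6.873007 = 347,086.8367
Payments are at the start of each period, so multiply by (1+i).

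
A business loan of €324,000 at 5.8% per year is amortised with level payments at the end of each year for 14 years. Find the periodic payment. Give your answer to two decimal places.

€34,427.13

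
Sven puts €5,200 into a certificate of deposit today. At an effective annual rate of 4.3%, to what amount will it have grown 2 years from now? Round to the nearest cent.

5,200 × (1+0.043)^2 = 5,200 × 1.087849 = 5,656.8148

€5,656.81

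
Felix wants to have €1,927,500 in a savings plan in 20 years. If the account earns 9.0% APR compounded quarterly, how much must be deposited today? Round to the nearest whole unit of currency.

€325,034

With 4 periods per year: i = 0.0225, n = 80.
PV = FV·(1+i)^(−n) = 1,927,500 × 0.168630 = 325,034.1945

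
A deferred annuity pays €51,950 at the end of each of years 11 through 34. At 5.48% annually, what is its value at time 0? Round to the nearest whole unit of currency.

€401,504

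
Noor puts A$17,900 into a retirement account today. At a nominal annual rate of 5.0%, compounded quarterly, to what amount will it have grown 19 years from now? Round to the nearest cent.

A$46,012.46

i = 0.05/4 = 0.0125 per quarter; n = 19·4 = 76.
FV = 17,900 × (1 + 0.0125)^76 = 46,012.4602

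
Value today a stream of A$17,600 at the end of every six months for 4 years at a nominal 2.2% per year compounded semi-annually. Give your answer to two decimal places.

A$134,078.42

i = 0.022/2 = 0.011 per half-year; n = 4·2 = 8.
PV = 17600 × [1 − (1+0.011)^(−8)] / 0.011 = 17600 × 7.618092 = 134,078.4209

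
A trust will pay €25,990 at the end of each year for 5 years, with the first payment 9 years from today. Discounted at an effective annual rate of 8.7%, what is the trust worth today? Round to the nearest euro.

€52,272

Value one period before first payment (t=8): 25990 × [1 − (1+0.087)^(−5)] / 0.087 = 25990 × 3.920118 = 101,883.8702
PV₀ = 101,883.8702 / (1+0.087)^8 = 101,883.8702 / 1.949110 = 52,271.9957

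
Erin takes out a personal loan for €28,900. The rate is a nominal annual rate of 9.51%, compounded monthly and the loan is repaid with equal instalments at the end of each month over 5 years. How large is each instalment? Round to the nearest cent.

€607.10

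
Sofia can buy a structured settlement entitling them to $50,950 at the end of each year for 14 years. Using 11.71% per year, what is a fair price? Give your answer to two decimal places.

$342,777.62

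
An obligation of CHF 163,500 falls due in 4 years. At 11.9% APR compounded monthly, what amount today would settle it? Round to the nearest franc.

CHF 101,815

Periodic rate i = 0.119/12 = 0.00991667; n = 4 × 12 = 48 periods.
Discount factor = (1+0.00991667)^(−48) = 0.622722; PV = 163,500 × 0.622722 = 101,815.0232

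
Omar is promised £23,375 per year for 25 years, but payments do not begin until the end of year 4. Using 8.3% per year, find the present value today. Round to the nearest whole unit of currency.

£191,507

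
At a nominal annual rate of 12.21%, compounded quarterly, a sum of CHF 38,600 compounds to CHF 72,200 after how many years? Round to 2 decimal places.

Periodic rate i = 0.1221/4 = 0.030525.
n = ln(72200/38600) / ln(1+0.030525) = ln(1.87047) / 0.030068 = 20.8255 quarters
= 20.8255/4 years

5.21 years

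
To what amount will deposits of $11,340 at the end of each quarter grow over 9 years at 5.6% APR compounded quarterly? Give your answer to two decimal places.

With 4 periods per year: i = 0.014, n = 36.
Accumulation factor s(36|0.014) = 46.396672; FV = 11340 × 46.396672 = 526,138.2560

$526,138.26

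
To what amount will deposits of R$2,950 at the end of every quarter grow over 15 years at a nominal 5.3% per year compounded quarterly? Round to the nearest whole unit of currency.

i = 0.053/4 = 0.01325 per quarter; n = 15·4 = 60.
Accumulation factor s(60|0.01325) = 90.785657; FV = 2950 × 90.785657 = 267,817.6873

R$267,818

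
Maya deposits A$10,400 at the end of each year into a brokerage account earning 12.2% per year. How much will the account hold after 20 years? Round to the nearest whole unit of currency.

A$766,933

FV = PMT · [(1+i)^n − 1] / i = 10400 · 73.743533 = 766,932.7436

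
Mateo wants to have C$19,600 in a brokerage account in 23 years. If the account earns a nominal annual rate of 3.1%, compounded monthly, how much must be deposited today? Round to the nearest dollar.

Periodic rate i = 0.031/12 = 0.00258333; n = 23 × 12 = 276 periods.
PV = 19,600 / (1 + 0.00258333)^276 = 19,600 / 2.038228 = 9,616.1977

C$9,616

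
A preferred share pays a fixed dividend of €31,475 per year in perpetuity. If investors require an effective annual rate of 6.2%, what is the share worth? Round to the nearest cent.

PV = C/r = 31475/0.062 = 507,661.2903

€507,661.29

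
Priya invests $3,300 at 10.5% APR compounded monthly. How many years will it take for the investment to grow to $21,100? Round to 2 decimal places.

17.75 years

Periodic rate i = 0.105/12 = 0.00875.
n = ln(21100/3300) / ln(1+0.00875) = ln(6.39394) / 0.008712 = 212.9664 months
= 212.9664/12 years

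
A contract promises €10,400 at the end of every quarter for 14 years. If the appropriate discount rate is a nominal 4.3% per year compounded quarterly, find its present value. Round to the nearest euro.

With 4 periods per year: i = 0.01075, n = 56.
PV = 10400 × [1 − (1+0.01075)^(−56)] / 0.01075 = 10400 × 41.909060 = 435,854.2203

€435,854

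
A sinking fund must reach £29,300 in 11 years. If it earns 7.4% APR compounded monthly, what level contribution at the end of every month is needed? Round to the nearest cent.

£144.40

With 12 periods per year: i = 0.00616667, n = 132.
FV-annuity factor = 202.910816; PMT = 29300 / 202.910816 = 144.3984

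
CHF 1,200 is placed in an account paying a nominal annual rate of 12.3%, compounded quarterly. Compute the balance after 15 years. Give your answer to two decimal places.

CHF 7,385.53

With 4 periods per year: i = 0.03075, n = 60.
1,200 × (1+0.03075)^60 = 1,200 × 6.154611 = 7,385.5332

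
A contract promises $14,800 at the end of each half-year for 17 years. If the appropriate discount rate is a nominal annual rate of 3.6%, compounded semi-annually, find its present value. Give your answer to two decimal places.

$373,926.33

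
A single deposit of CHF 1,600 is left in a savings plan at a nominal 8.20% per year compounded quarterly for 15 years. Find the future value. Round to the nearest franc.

i = 0.082/4 = 0.0205 per quarter; n = 15·4 = 60.
FV = PV·(1+i)^n = 1,600 × 3.378940 = 5,406.3048

CHF 5,406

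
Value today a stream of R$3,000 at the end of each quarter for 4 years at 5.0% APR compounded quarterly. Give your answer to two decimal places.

With 4 periods per year: i = 0.0125, n = 16.
Annuity factor a(16|0.0125) = 14.420292; PV = 3000 × 14.420292 = 43,260.8768

R$43,260.88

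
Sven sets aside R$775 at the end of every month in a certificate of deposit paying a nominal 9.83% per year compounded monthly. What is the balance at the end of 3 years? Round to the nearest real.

R$32,297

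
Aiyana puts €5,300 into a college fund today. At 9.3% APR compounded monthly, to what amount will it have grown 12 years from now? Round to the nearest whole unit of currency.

€16,109

Periodic rate i = 0.093/12 = 0.00775; n = 12 × 12 = 144 periods.
FV = 5,300 × (1 + 0.00775)^144 = 16,109.4255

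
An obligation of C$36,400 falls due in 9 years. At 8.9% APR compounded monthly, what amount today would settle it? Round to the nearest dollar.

C$16,388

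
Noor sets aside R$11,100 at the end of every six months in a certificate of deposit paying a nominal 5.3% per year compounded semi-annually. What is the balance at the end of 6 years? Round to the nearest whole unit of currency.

Periodic rate i = 0.053/2 = 0.0265; n = 6 × 2 = 12 periods.
Accumulation factor s(12|0.0265) = 13.913110; FV = 11100 × 13.913110 = 154,435.5176

R$154,436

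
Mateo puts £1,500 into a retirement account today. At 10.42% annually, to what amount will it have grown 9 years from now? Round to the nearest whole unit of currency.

£3,660

FV = PV·(1+i)^n = 1,500 × 2.440224 = 3,660.3359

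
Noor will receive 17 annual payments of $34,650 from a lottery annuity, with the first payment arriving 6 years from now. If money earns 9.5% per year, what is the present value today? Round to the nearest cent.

Value one period before first payment (t=5): 34650 × [1 − (1+0.095)^(−17)] / 0.095 = 34650 × 8.276037 = 286,764.6745
PV₀ = 286,764.6745 / (1+0.095)^5 = 286,764.6745 / 1.574239 = 182,160.8547

$182,160.85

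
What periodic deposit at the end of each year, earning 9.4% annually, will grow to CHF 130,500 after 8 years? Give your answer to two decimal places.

CHF 11,662.68

PMT = 130500 / ( [(1+0.094)^8 − 1] / 0.094 ) = 130500 / 11.189540 = 11,662.6777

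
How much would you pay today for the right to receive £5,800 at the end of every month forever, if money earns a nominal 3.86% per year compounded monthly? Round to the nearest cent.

£1,803,108.81

Periodic rate i = 0.0386/12 = 0.00321667.
PV = PMT / i = 5800 / 0.00321667 = 1,803,108.8083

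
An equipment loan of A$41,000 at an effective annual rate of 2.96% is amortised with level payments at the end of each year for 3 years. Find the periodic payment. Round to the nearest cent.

A$14,483.60

Annuity-PV factor = 2.830788; PMT = 41000 / 2.830788 = 14,483.5991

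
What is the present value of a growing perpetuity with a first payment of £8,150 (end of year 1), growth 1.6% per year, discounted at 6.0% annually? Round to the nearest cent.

£185,227.27

PV = D₁/(r − g) = 8150/(0.06 − 0.016) = 185,227.2727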